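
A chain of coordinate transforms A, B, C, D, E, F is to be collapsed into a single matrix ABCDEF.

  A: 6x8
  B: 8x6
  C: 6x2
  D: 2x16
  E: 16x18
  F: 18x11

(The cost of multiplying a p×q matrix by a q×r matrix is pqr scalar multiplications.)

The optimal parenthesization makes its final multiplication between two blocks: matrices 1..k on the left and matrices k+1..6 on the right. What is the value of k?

Adjacent pairs: AB = 6·8·6 = 288; BC = 8·6·2 = 96; CD = 6·2·16 = 192; DE = 2·16·18 = 576; EF = 16·18·11 = 3168.
Length 3: A..C: k=1: 0+96+6·8·2=192; k=2: 288+0+6·6·2=360 → min 192 | B..D: k=2: 0+192+8·6·16=960; k=3: 96+0+8·2·16=352 → min 352 | C..E: k=3: 0+576+6·2·18=792; k=4: 192+0+6·16·18=1920 → min 792 | D..F: k=4: 0+3168+2·16·11=3520; k=5: 576+0+2·18·11=972 → min 972.
Length 4: A..D: k=1: 0+352+6·8·16=1120; k=2: 288+192+6·6·16=1056; k=3: 192+0+6·2·16=384 → min 384 | B..E: k=2: 0+792+8·6·18=1656; k=3: 96+576+8·2·18=960; k=4: 352+0+8·16·18=2656 → min 960 | C..F: k=3: 0+972+6·2·11=1104; k=4: 192+3168+6·16·11=4416; k=5: 792+0+6·18·11=1980 → min 1104.
Length 5: A..E: k=1: 0+960+6·8·18=1824; k=2: 288+792+6·6·18=1728; k=3: 192+576+6·2·18=984; k=4: 384+0+6·16·18=2112 → min 984 | B..F: k=2: 0+1104+8·6·11=1632; k=3: 96+972+8·2·11=1244; k=4: 352+3168+8·16·11=4928; k=5: 960+0+8·18·11=2544 → min 1244.
Top-level splits: k=1: (A..A)·(B..F) → 0+1244+6·8·11 = 1772; k=2: (A..B)·(C..F) → 288+1104+6·6·11 = 1788; k=3: (A..C)·(D..F) → 192+972+6·2·11 = 1296; k=4: (A..D)·(E..F) → 384+3168+6·16·11 = 4608; k=5: (A..E)·(F..F) → 984+0+6·18·11 = 2172.
Best split is after C, i.e. k = 3.

3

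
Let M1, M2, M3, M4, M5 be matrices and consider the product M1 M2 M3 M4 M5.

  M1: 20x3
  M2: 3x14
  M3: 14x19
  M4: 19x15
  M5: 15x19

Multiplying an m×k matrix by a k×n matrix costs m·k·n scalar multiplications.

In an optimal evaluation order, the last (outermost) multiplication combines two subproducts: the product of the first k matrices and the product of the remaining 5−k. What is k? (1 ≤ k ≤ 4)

Adjacent pairs: M1M2 = 20·3·14 = 840; M2M3 = 3·14·19 = 798; M3M4 = 14·19·15 = 3990; M4M5 = 19·15·19 = 5415.
Length 3: M1..M3: k=1: 0+798+20·3·19=1938; k=2: 840+0+20·14·19=6160 → min 1938 | M2..M4: k=2: 0+3990+3·14·15=4620; k=3: 798+0+3·19·15=1653 → min 1653 | M3..M5: k=3: 0+5415+14·19·19=10469; k=4: 3990+0+14·15·19=7980 → min 7980.
Length 4: M1..M4: k=1: 0+1653+20·3·15=2553; k=2: 840+3990+20·14·15=9030; k=3: 1938+0+20·19·15=7638 → min 2553 | M2..M5: k=2: 0+7980+3·14·19=8778; k=3: 798+5415+3·19·19=7296; k=4: 1653+0+3·15·19=2508 → min 2508.
Top-level splits: k=1: (M1..M1)·(M2..M5) → 0+2508+20·3·19 = 3648; k=2: (M1..M2)·(M3..M5) → 840+7980+20·14·19 = 14140; k=3: (M1..M3)·(M4..M5) → 1938+5415+20·19·19 = 14573; k=4: (M1..M4)·(M5..M5) → 2553+0+20·15·19 = 8253.
Best split is after M1, i.e. k = 1.

1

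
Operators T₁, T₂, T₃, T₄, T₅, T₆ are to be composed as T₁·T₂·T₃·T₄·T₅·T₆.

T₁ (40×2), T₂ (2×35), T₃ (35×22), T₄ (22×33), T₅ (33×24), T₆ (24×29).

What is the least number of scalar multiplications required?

8288

Adjacent pairs: T₁T₂ = 40·2·35 = 2800; T₂T₃ = 2·35·22 = 1540; T₃T₄ = 35·22·33 = 25410; T₄T₅ = 22·33·24 = 17424; T₅T₆ = 33·24·29 = 22968.
Length 3: T₁..T₃: k=1: 0+1540+40·2·22=3300; k=2: 2800+0+40·35·22=33600 → min 3300 | T₂..T₄: k=2: 0+25410+2·35·33=27720; k=3: 1540+0+2·22·33=2992 → min 2992 | T₃..T₅: k=3: 0+17424+35·22·24=35904; k=4: 25410+0+35·33·24=53130 → min 35904 | T₄..T₆: k=4: 0+22968+22·33·29=44022; k=5: 17424+0+22·24·29=32736 → min 32736.
Length 4: T₁..T₄: k=1: 0+2992+40·2·33=5632; k=2: 2800+25410+40·35·33=74410; k=3: 3300+0+40·22·33=32340 → min 5632 | T₂..T₅: k=2: 0+35904+2·35·24=37584; k=3: 1540+17424+2·22·24=20020; k=4: 2992+0+2·33·24=4576 → min 4576 | T₃..T₆: k=3: 0+32736+35·22·29=55066; k=4: 25410+22968+35·33·29=81873; k=5: 35904+0+35·24·29=60264 → min 55066.
Length 5: T₁..T₅: k=1: 0+4576+40·2·24=6496; k=2: 2800+35904+40·35·24=72304; k=3: 3300+17424+40·22·24=41844; k=4: 5632+0+40·33·24=37312 → min 6496 | T₂..T₆: k=2: 0+55066+2·35·29=57096; k=3: 1540+32736+2·22·29=35552; k=4: 2992+22968+2·33·29=27874; k=5: 4576+0+2·24·29=5968 → min 5968.
Length 6: T₁..T₆: k=1: 0+5968+40·2·29=8288; k=2: 2800+55066+40·35·29=98466; k=3: 3300+32736+40·22·29=61556; k=4: 5632+22968+40·33·29=66880; k=5: 6496+0+40·24·29=34336 → min 8288.
Optimal order: (T₁·((((T₂·T₃)·T₄)·T₅)·T₆)) with cost 8288.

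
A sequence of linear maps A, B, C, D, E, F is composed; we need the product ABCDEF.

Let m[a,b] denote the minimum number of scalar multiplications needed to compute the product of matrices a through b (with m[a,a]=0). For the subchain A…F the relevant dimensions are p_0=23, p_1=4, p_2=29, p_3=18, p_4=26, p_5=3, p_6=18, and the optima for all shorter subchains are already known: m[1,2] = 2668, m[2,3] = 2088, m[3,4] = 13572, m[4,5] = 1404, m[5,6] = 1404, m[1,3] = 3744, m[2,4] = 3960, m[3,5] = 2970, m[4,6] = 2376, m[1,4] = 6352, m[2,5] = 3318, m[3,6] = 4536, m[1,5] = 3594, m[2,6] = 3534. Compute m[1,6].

m[1,6] = min over k∈[1,5] of m[1,k]+m[k+1,6]+p_{0}·p_k·p_{6}.
k=1: 0 + 3534 + 23·4·18 = 5190; k=2: 2668 + 4536 + 23·29·18 = 19210; k=3: 3744 + 2376 + 23·18·18 = 13572; k=4: 6352 + 1404 + 23·26·18 = 18520; k=5: 3594 + 0 + 23·3·18 = 4836.
Minimum: 4836 at k=5.

4836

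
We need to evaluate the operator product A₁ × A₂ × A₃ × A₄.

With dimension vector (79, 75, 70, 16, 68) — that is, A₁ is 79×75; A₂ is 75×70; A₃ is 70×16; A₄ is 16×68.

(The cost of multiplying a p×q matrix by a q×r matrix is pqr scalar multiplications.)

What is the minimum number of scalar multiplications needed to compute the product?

264752

Adjacent pairs: A₁A₂ = 79·75·70 = 414750; A₂A₃ = 75·70·16 = 84000; A₃A₄ = 70·16·68 = 76160.
Length 3: A₁..A₃: k=1: 0+84000+79·75·16=178800; k=2: 414750+0+79·70·16=503230 → min 178800 | A₂..A₄: k=2: 0+76160+75·70·68=433160; k=3: 84000+0+75·16·68=165600 → min 165600.
Length 4: A₁..A₄: k=1: 0+165600+79·75·68=568500; k=2: 414750+76160+79·70·68=866950; k=3: 178800+0+79·16·68=264752 → min 264752.
Optimal order: ((A₁ × (A₂ × A₃)) × A₄) with cost 264752.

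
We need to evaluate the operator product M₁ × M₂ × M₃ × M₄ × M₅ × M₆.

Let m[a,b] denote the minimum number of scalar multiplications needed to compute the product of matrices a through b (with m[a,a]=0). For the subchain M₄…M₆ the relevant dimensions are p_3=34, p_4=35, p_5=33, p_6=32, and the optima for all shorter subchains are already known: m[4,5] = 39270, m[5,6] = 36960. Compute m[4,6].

75040

m[4,6] = min over k∈[4,5] of m[4,k]+m[k+1,6]+p_{3}·p_k·p_{6}.
k=4: 0 + 36960 + 34·35·32 = 75040; k=5: 39270 + 0 + 34·33·32 = 75174.
Minimum: 75040 at k=4.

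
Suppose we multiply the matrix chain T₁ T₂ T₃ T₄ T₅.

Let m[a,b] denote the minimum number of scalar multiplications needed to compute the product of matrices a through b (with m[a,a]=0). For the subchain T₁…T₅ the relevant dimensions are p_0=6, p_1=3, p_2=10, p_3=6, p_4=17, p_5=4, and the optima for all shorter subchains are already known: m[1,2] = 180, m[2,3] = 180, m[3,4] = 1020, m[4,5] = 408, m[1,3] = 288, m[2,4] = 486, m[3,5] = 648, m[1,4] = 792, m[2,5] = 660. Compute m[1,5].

732

m[1,5] = min over k∈[1,4] of m[1,k]+m[k+1,5]+p_{0}·p_k·p_{5}.
k=1: 0 + 660 + 6·3·4 = 732; k=2: 180 + 648 + 6·10·4 = 1068; k=3: 288 + 408 + 6·6·4 = 840; k=4: 792 + 0 + 6·17·4 = 1200.
Minimum: 732 at k=1.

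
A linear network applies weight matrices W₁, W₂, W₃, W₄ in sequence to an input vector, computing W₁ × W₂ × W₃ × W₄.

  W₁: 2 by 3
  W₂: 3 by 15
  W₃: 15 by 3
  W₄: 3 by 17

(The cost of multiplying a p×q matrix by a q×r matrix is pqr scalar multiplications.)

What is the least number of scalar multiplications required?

Adjacent pairs: W₁W₂ = 2·3·15 = 90; W₂W₃ = 3·15·3 = 135; W₃W₄ = 15·3·17 = 765.
Length 3: W₁..W₃: k=1: 0+135+2·3·3=153; k=2: 90+0+2·15·3=180 → min 153 | W₂..W₄: k=2: 0+765+3·15·17=1530; k=3: 135+0+3·3·17=288 → min 288.
Length 4: W₁..W₄: k=1: 0+288+2·3·17=390; k=2: 90+765+2·15·17=1365; k=3: 153+0+2·3·17=255 → min 255.
Optimal order: ((W₁ × (W₂ × W₃)) × W₄) with cost 255.

255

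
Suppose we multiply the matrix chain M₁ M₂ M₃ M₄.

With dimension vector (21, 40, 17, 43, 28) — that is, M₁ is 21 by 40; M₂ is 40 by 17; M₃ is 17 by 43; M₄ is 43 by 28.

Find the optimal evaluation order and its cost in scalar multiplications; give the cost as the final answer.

44744

Adjacent pairs: M₁M₂ = 21·40·17 = 14280; M₂M₃ = 40·17·43 = 29240; M₃M₄ = 17·43·28 = 20468.
Length 3: M₁..M₃: k=1: 0+29240+21·40·43=65360; k=2: 14280+0+21·17·43=29631 → min 29631 | M₂..M₄: k=2: 0+20468+40·17·28=39508; k=3: 29240+0+40·43·28=77400 → min 39508.
Length 4: M₁..M₄: k=1: 0+39508+21·40·28=63028; k=2: 14280+20468+21·17·28=44744; k=3: 29631+0+21·43·28=54915 → min 44744.
Optimal parenthesization: ((M₁ M₂) (M₃ M₄)) with cost 44744.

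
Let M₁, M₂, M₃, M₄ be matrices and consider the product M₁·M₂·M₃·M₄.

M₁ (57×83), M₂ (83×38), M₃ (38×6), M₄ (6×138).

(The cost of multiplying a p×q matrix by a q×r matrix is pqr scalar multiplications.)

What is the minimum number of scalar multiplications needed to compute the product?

94506

Adjacent pairs: M₁M₂ = 57·83·38 = 179778; M₂M₃ = 83·38·6 = 18924; M₃M₄ = 38·6·138 = 31464.
Length 3: M₁..M₃: k=1: 0+18924+57·83·6=47310; k=2: 179778+0+57·38·6=192774 → min 47310 | M₂..M₄: k=2: 0+31464+83·38·138=466716; k=3: 18924+0+83·6·138=87648 → min 87648.
Length 4: M₁..M₄: k=1: 0+87648+57·83·138=740526; k=2: 179778+31464+57·38·138=510150; k=3: 47310+0+57·6·138=94506 → min 94506.
Optimal order: ((M₁·(M₂·M₃))·M₄) with cost 94506.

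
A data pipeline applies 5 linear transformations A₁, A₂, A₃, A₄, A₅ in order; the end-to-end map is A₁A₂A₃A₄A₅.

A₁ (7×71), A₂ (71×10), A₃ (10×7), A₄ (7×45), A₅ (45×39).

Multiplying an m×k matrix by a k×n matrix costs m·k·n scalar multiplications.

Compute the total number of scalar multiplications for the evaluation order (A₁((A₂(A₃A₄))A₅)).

(A₃A₄): 10×7 by 7×45 → 10×45, cost 10·7·45 = 3150
(A₂(A₃A₄)): 71×10 by 10×45 → 71×45, cost 71·10·45 = 31950; cumulative 35100
((A₂(A₃A₄))A₅): 71×45 by 45×39 → 71×39, cost 71·45·39 = 124605; cumulative 159705
(A₁((A₂(A₃A₄))A₅)): 7×71 by 71×39 → 7×39, cost 7·71·39 = 19383; cumulative 179088
Total: 179088 scalar multiplications.

179088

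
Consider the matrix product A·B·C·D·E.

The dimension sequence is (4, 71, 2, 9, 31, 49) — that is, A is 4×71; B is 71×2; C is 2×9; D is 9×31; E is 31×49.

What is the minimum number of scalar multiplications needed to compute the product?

Adjacent pairs: AB = 4·71·2 = 568; BC = 71·2·9 = 1278; CD = 2·9·31 = 558; DE = 9·31·49 = 13671.
Length 3: A..C: k=1: 0+1278+4·71·9=3834; k=2: 568+0+4·2·9=640 → min 640 | B..D: k=2: 0+558+71·2·31=4960; k=3: 1278+0+71·9·31=21087 → min 4960 | C..E: k=3: 0+13671+2·9·49=14553; k=4: 558+0+2·31·49=3596 → min 3596.
Length 4: A..D: k=1: 0+4960+4·71·31=13764; k=2: 568+558+4·2·31=1374; k=3: 640+0+4·9·31=1756 → min 1374 | B..E: k=2: 0+3596+71·2·49=10554; k=3: 1278+13671+71·9·49=46260; k=4: 4960+0+71·31·49=112809 → min 10554.
Length 5: A..E: k=1: 0+10554+4·71·49=24470; k=2: 568+3596+4·2·49=4556; k=3: 640+13671+4·9·49=16075; k=4: 1374+0+4·31·49=7450 → min 4556.
Optimal order: ((A·B)·((C·D)·E)) with cost 4556.

4556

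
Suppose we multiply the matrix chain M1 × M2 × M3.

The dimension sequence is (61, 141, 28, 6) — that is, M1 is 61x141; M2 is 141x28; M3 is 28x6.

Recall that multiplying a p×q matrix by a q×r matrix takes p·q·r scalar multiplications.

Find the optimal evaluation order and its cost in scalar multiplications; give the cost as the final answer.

(M1 × (M2 × M3)): cost 75294.
((M1 × M2) × M3): cost 251076.
Optimal: (M1 × (M2 × M3)) with cost 75294.

75294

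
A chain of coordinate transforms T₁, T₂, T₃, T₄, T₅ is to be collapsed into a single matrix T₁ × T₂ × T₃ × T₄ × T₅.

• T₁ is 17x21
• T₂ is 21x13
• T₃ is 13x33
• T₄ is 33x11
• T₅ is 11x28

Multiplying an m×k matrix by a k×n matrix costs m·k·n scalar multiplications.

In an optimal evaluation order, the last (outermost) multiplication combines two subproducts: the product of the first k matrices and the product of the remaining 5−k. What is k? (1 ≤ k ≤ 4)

Adjacent pairs: T₁T₂ = 17·21·13 = 4641; T₂T₃ = 21·13·33 = 9009; T₃T₄ = 13·33·11 = 4719; T₄T₅ = 33·11·28 = 10164.
Length 3: T₁..T₃: k=1: 0+9009+17·21·33=20790; k=2: 4641+0+17·13·33=11934 → min 11934 | T₂..T₄: k=2: 0+4719+21·13·11=7722; k=3: 9009+0+21·33·11=16632 → min 7722 | T₃..T₅: k=3: 0+10164+13·33·28=22176; k=4: 4719+0+13·11·28=8723 → min 8723.
Length 4: T₁..T₄: k=1: 0+7722+17·21·11=11649; k=2: 4641+4719+17·13·11=11791; k=3: 11934+0+17·33·11=18105 → min 11649 | T₂..T₅: k=2: 0+8723+21·13·28=16367; k=3: 9009+10164+21·33·28=38577; k=4: 7722+0+21·11·28=14190 → min 14190.
Top-level splits: k=1: (T₁..T₁)·(T₂..T₅) → 0+14190+17·21·28 = 24186; k=2: (T₁..T₂)·(T₃..T₅) → 4641+8723+17·13·28 = 19552; k=3: (T₁..T₃)·(T₄..T₅) → 11934+10164+17·33·28 = 37806; k=4: (T₁..T₄)·(T₅..T₅) → 11649+0+17·11·28 = 16885.
Best split is after T₄, i.e. k = 4.

4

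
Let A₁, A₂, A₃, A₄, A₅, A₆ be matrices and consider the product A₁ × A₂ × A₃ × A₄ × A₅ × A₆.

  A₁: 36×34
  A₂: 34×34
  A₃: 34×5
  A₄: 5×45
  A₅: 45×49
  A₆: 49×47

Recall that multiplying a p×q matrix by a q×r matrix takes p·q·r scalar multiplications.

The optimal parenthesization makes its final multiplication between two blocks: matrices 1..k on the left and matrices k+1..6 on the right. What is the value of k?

3

Adjacent pairs: A₁A₂ = 36·34·34 = 41616; A₂A₃ = 34·34·5 = 5780; A₃A₄ = 34·5·45 = 7650; A₄A₅ = 5·45·49 = 11025; A₅A₆ = 45·49·47 = 103635.
Length 3: A₁..A₃: k=1: 0+5780+36·34·5=11900; k=2: 41616+0+36·34·5=47736 → min 11900 | A₂..A₄: k=2: 0+7650+34·34·45=59670; k=3: 5780+0+34·5·45=13430 → min 13430 | A₃..A₅: k=3: 0+11025+34·5·49=19355; k=4: 7650+0+34·45·49=82620 → min 19355 | A₄..A₆: k=4: 0+103635+5·45·47=114210; k=5: 11025+0+5·49·47=22540 → min 22540.
Length 4: A₁..A₄: k=1: 0+13430+36·34·45=68510; k=2: 41616+7650+36·34·45=104346; k=3: 11900+0+36·5·45=20000 → min 20000 | A₂..A₅: k=2: 0+19355+34·34·49=75999; k=3: 5780+11025+34·5·49=25135; k=4: 13430+0+34·45·49=88400 → min 25135 | A₃..A₆: k=3: 0+22540+34·5·47=30530; k=4: 7650+103635+34·45·47=183195; k=5: 19355+0+34·49·47=97657 → min 30530.
Length 5: A₁..A₅: k=1: 0+25135+36·34·49=85111; k=2: 41616+19355+36·34·49=120947; k=3: 11900+11025+36·5·49=31745; k=4: 20000+0+36·45·49=99380 → min 31745 | A₂..A₆: k=2: 0+30530+34·34·47=84862; k=3: 5780+22540+34·5·47=36310; k=4: 13430+103635+34·45·47=188975; k=5: 25135+0+34·49·47=103437 → min 36310.
Top-level splits: k=1: (A₁..A₁)·(A₂..A₆) → 0+36310+36·34·47 = 93838; k=2: (A₁..A₂)·(A₃..A₆) → 41616+30530+36·34·47 = 129674; k=3: (A₁..A₃)·(A₄..A₆) → 11900+22540+36·5·47 = 42900; k=4: (A₁..A₄)·(A₅..A₆) → 20000+103635+36·45·47 = 199775; k=5: (A₁..A₅)·(A₆..A₆) → 31745+0+36·49·47 = 114653.
Best split is after A₃, i.e. k = 3.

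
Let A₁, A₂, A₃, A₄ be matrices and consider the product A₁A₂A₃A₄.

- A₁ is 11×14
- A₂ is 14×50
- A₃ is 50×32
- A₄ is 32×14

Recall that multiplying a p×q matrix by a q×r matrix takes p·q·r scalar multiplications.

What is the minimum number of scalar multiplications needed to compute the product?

30228

Adjacent pairs: A₁A₂ = 11·14·50 = 7700; A₂A₃ = 14·50·32 = 22400; A₃A₄ = 50·32·14 = 22400.
Length 3: A₁..A₃: k=1: 0+22400+11·14·32=27328; k=2: 7700+0+11·50·32=25300 → min 25300 | A₂..A₄: k=2: 0+22400+14·50·14=32200; k=3: 22400+0+14·32·14=28672 → min 28672.
Length 4: A₁..A₄: k=1: 0+28672+11·14·14=30828; k=2: 7700+22400+11·50·14=37800; k=3: 25300+0+11·32·14=30228 → min 30228.
Optimal order: (((A₁A₂)A₃)A₄) with cost 30228.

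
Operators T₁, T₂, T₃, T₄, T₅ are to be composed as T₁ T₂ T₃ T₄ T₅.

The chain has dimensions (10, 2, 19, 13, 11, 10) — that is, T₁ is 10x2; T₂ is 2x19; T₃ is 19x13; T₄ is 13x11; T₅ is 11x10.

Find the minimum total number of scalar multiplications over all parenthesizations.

1200

Adjacent pairs: T₁T₂ = 10·2·19 = 380; T₂T₃ = 2·19·13 = 494; T₃T₄ = 19·13·11 = 2717; T₄T₅ = 13·11·10 = 1430.
Length 3: T₁..T₃: k=1: 0+494+10·2·13=754; k=2: 380+0+10·19·13=2850 → min 754 | T₂..T₄: k=2: 0+2717+2·19·11=3135; k=3: 494+0+2·13·11=780 → min 780 | T₃..T₅: k=3: 0+1430+19·13·10=3900; k=4: 2717+0+19·11·10=4807 → min 3900.
Length 4: T₁..T₄: k=1: 0+780+10·2·11=1000; k=2: 380+2717+10·19·11=5187; k=3: 754+0+10·13·11=2184 → min 1000 | T₂..T₅: k=2: 0+3900+2·19·10=4280; k=3: 494+1430+2·13·10=2184; k=4: 780+0+2·11·10=1000 → min 1000.
Length 5: T₁..T₅: k=1: 0+1000+10·2·10=1200; k=2: 380+3900+10·19·10=6180; k=3: 754+1430+10·13·10=3484; k=4: 1000+0+10·11·10=2100 → min 1200.
Optimal order: (T₁ (((T₂ T₃) T₄) T₅)) with cost 1200.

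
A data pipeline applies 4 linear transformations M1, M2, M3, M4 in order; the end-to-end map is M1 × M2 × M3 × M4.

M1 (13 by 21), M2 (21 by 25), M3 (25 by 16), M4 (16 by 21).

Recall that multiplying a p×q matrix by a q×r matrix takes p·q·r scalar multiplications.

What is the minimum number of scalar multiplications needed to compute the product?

Adjacent pairs: M1M2 = 13·21·25 = 6825; M2M3 = 21·25·16 = 8400; M3M4 = 25·16·21 = 8400.
Length 3: M1..M3: k=1: 0+8400+13·21·16=12768; k=2: 6825+0+13·25·16=12025 → min 12025 | M2..M4: k=2: 0+8400+21·25·21=19425; k=3: 8400+0+21·16·21=15456 → min 15456.
Length 4: M1..M4: k=1: 0+15456+13·21·21=21189; k=2: 6825+8400+13·25·21=22050; k=3: 12025+0+13·16·21=16393 → min 16393.
Optimal order: (((M1 × M2) × M3) × M4) with cost 16393.

16393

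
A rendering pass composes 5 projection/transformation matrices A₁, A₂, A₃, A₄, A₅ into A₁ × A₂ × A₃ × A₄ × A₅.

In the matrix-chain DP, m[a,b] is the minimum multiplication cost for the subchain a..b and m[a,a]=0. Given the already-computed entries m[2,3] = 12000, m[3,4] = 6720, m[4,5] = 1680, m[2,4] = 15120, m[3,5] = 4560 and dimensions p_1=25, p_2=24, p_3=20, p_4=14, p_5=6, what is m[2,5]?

m[2,5] = min over k∈[2,4] of m[2,k]+m[k+1,5]+p_{1}·p_k·p_{5}.
k=2: 0 + 4560 + 25·24·6 = 8160; k=3: 12000 + 1680 + 25·20·6 = 16680; k=4: 15120 + 0 + 25·14·6 = 17220.
Minimum: 8160 at k=2.

8160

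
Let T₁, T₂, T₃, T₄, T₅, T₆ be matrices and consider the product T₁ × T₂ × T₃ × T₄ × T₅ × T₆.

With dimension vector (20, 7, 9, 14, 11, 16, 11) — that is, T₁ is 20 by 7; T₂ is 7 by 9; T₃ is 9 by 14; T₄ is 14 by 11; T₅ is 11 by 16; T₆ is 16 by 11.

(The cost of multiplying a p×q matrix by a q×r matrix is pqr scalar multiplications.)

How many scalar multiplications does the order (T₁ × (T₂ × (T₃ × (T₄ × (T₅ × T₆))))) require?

(T₅ × T₆): 11×16 by 16×11 → 11×11, cost 11·16·11 = 1936
(T₄ × (T₅ × T₆)): 14×11 by 11×11 → 14×11, cost 14·11·11 = 1694; cumulative 3630
(T₃ × (T₄ × (T₅ × T₆))): 9×14 by 14×11 → 9×11, cost 9·14·11 = 1386; cumulative 5016
(T₂ × (T₃ × (T₄ × (T₅ × T₆)))): 7×9 by 9×11 → 7×11, cost 7·9·11 = 693; cumulative 5709
(T₁ × (T₂ × (T₃ × (T₄ × (T₅ × T₆))))): 20×7 by 7×11 → 20×11, cost 20·7·11 = 1540; cumulative 7249
Total: 7249 scalar multiplications.

7249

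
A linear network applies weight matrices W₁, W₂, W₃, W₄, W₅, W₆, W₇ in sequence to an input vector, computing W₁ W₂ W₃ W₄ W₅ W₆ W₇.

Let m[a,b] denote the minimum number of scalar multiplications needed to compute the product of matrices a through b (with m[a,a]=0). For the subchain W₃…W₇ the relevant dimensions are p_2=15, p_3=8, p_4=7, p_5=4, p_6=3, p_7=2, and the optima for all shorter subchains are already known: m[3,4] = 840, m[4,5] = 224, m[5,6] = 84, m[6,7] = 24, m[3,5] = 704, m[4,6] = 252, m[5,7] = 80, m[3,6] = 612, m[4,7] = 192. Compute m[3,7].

432

m[3,7] = min over k∈[3,6] of m[3,k]+m[k+1,7]+p_{2}·p_k·p_{7}.
k=3: 0 + 192 + 15·8·2 = 432; k=4: 840 + 80 + 15·7·2 = 1130; k=5: 704 + 24 + 15·4·2 = 848; k=6: 612 + 0 + 15·3·2 = 702.
Minimum: 432 at k=3.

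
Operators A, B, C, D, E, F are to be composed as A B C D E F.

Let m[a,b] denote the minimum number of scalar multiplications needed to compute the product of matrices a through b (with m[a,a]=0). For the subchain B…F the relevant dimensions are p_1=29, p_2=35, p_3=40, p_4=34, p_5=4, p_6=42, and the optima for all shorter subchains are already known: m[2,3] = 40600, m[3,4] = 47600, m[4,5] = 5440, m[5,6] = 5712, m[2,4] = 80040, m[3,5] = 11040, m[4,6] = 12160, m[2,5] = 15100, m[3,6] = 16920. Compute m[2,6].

19972

m[2,6] = min over k∈[2,5] of m[2,k]+m[k+1,6]+p_{1}·p_k·p_{6}.
k=2: 0 + 16920 + 29·35·42 = 59550; k=3: 40600 + 12160 + 29·40·42 = 101480; k=4: 80040 + 5712 + 29·34·42 = 127164; k=5: 15100 + 0 + 29·4·42 = 19972.
Minimum: 19972 at k=5.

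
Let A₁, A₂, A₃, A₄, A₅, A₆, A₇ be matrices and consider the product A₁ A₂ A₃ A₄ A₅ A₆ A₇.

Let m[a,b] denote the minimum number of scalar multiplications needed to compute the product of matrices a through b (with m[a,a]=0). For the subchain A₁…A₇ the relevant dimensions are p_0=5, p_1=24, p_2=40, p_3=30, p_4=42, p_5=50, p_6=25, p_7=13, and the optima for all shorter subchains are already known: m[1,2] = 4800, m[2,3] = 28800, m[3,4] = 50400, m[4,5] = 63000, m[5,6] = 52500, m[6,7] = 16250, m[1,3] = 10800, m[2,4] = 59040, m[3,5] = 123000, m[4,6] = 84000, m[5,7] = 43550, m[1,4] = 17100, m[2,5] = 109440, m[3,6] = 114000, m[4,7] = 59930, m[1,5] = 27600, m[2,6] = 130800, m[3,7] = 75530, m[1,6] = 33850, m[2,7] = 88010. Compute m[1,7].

m[1,7] = min over k∈[1,6] of m[1,k]+m[k+1,7]+p_{0}·p_k·p_{7}.
k=1: 0 + 88010 + 5·24·13 = 89570; k=2: 4800 + 75530 + 5·40·13 = 82930; k=3: 10800 + 59930 + 5·30·13 = 72680; k=4: 17100 + 43550 + 5·42·13 = 63380; k=5: 27600 + 16250 + 5·50·13 = 47100; k=6: 33850 + 0 + 5·25·13 = 35475.
Minimum: 35475 at k=6.

35475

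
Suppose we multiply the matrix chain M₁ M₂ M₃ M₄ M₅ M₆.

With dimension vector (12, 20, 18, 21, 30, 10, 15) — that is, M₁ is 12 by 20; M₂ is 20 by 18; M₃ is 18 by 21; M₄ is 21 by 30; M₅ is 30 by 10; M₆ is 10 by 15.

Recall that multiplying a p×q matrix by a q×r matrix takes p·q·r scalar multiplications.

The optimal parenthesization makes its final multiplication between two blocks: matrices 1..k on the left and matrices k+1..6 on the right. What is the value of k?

5

Adjacent pairs: M₁M₂ = 12·20·18 = 4320; M₂M₃ = 20·18·21 = 7560; M₃M₄ = 18·21·30 = 11340; M₄M₅ = 21·30·10 = 6300; M₅M₆ = 30·10·15 = 4500.
Length 3: M₁..M₃: k=1: 0+7560+12·20·21=12600; k=2: 4320+0+12·18·21=8856 → min 8856 | M₂..M₄: k=2: 0+11340+20·18·30=22140; k=3: 7560+0+20·21·30=20160 → min 20160 | M₃..M₅: k=3: 0+6300+18·21·10=10080; k=4: 11340+0+18·30·10=16740 → min 10080 | M₄..M₆: k=4: 0+4500+21·30·15=13950; k=5: 6300+0+21·10·15=9450 → min 9450.
Length 4: M₁..M₄: k=1: 0+20160+12·20·30=27360; k=2: 4320+11340+12·18·30=22140; k=3: 8856+0+12·21·30=16416 → min 16416 | M₂..M₅: k=2: 0+10080+20·18·10=13680; k=3: 7560+6300+20·21·10=18060; k=4: 20160+0+20·30·10=26160 → min 13680 | M₃..M₆: k=3: 0+9450+18·21·15=15120; k=4: 11340+4500+18·30·15=23940; k=5: 10080+0+18·10·15=12780 → min 12780.
Length 5: M₁..M₅: k=1: 0+13680+12·20·10=16080; k=2: 4320+10080+12·18·10=16560; k=3: 8856+6300+12·21·10=17676; k=4: 16416+0+12·30·10=20016 → min 16080 | M₂..M₆: k=2: 0+12780+20·18·15=18180; k=3: 7560+9450+20·21·15=23310; k=4: 20160+4500+20·30·15=33660; k=5: 13680+0+20·10·15=16680 → min 16680.
Top-level splits: k=1: (M₁..M₁)·(M₂..M₆) → 0+16680+12·20·15 = 20280; k=2: (M₁..M₂)·(M₃..M₆) → 4320+12780+12·18·15 = 20340; k=3: (M₁..M₃)·(M₄..M₆) → 8856+9450+12·21·15 = 22086; k=4: (M₁..M₄)·(M₅..M₆) → 16416+4500+12·30·15 = 26316; k=5: (M₁..M₅)·(M₆..M₆) → 16080+0+12·10·15 = 17880.
Best split is after M₅, i.e. k = 5.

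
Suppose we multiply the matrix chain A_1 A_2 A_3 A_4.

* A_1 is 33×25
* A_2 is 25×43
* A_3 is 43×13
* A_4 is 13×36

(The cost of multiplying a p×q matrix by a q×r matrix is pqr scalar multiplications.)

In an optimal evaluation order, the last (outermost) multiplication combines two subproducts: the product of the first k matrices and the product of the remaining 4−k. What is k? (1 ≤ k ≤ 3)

Adjacent pairs: A_1A_2 = 33·25·43 = 35475; A_2A_3 = 25·43·13 = 13975; A_3A_4 = 43·13·36 = 20124.
Length 3: A_1..A_3: k=1: 0+13975+33·25·13=24700; k=2: 35475+0+33·43·13=53922 → min 24700 | A_2..A_4: k=2: 0+20124+25·43·36=58824; k=3: 13975+0+25·13·36=25675 → min 25675.
Top-level splits: k=1: (A_1..A_1)·(A_2..A_4) → 0+25675+33·25·36 = 55375; k=2: (A_1..A_2)·(A_3..A_4) → 35475+20124+33·43·36 = 106683; k=3: (A_1..A_3)·(A_4..A_4) → 24700+0+33·13·36 = 40144.
Best split is after A_3, i.e. k = 3.

3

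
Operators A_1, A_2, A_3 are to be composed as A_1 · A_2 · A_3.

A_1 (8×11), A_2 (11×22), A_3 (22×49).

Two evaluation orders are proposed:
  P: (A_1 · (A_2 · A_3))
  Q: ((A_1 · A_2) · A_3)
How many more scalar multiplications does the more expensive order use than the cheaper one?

5610

Order P = (A_1 · (A_2 · A_3)): (A_2 · A_3): 11×22 by 22×49 → 11×49, cost 11·22·49 = 11858; (A_1 · (A_2 · A_3)): 8×11 by 11×49 → 8×49, cost 8·11·49 = 4312; cumulative 16170. Total 16170.
Order Q = ((A_1 · A_2) · A_3): (A_1 · A_2): 8×11 by 11×22 → 8×22, cost 8·11·22 = 1936; ((A_1 · A_2) · A_3): 8×22 by 22×49 → 8×49, cost 8·22·49 = 8624; cumulative 10560. Total 10560.
Difference: |16170 − 10560| = 5610.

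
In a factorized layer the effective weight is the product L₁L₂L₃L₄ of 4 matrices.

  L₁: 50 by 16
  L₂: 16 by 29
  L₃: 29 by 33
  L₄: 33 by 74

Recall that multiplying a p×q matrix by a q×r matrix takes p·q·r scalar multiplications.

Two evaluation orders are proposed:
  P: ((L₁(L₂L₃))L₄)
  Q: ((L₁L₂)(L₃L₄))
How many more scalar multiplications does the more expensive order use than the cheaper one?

Order P = ((L₁(L₂L₃))L₄): (L₂L₃): 16×29 by 29×33 → 16×33, cost 16·29·33 = 15312; (L₁(L₂L₃)): 50×16 by 16×33 → 50×33, cost 50·16·33 = 26400; cumulative 41712; ((L₁(L₂L₃))L₄): 50×33 by 33×74 → 50×74, cost 50·33·74 = 122100; cumulative 163812. Total 163812.
Order Q = ((L₁L₂)(L₃L₄)): (L₁L₂): 50×16 by 16×29 → 50×29, cost 50·16·29 = 23200; (L₃L₄): 29×33 by 33×74 → 29×74, cost 29·33·74 = 70818; ((L₁L₂)(L₃L₄)): 50×29 by 29×74 → 50×74, cost 50·29·74 = 107300; cumulative 201318. Total 201318.
Difference: |163812 − 201318| = 37506.

37506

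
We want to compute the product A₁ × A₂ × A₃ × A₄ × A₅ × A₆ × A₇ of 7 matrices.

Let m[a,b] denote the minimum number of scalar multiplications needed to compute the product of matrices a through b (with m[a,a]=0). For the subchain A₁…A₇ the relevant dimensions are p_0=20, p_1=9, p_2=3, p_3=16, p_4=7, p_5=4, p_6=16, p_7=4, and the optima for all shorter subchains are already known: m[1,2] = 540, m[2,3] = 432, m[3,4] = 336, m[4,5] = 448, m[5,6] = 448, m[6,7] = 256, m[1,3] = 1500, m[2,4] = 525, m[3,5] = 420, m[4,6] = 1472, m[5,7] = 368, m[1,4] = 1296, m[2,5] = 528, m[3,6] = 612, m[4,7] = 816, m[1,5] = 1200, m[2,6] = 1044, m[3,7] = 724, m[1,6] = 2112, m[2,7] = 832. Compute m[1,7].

1504

m[1,7] = min over k∈[1,6] of m[1,k]+m[k+1,7]+p_{0}·p_k·p_{7}.
k=1: 0 + 832 + 20·9·4 = 1552; k=2: 540 + 724 + 20·3·4 = 1504; k=3: 1500 + 816 + 20·16·4 = 3596; k=4: 1296 + 368 + 20·7·4 = 2224; k=5: 1200 + 256 + 20·4·4 = 1776; k=6: 2112 + 0 + 20·16·4 = 3392.
Minimum: 1504 at k=2.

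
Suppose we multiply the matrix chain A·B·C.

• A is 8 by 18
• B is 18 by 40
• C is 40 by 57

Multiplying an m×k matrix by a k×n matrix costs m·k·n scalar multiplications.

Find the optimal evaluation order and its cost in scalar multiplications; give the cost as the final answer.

24000

(A·(B·C)): cost 49248.
((A·B)·C): cost 24000.
Optimal: ((A·B)·C) with cost 24000.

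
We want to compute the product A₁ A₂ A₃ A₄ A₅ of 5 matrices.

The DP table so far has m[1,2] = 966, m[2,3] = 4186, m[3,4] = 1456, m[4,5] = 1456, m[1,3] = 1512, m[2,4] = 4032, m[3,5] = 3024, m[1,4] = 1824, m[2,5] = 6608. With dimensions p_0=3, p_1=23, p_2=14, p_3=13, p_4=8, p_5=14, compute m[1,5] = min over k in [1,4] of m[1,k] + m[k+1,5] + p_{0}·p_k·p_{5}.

2160

m[1,5] = min over k∈[1,4] of m[1,k]+m[k+1,5]+p_{0}·p_k·p_{5}.
k=1: 0 + 6608 + 3·23·14 = 7574; k=2: 966 + 3024 + 3·14·14 = 4578; k=3: 1512 + 1456 + 3·13·14 = 3514; k=4: 1824 + 0 + 3·8·14 = 2160.
Minimum: 2160 at k=4.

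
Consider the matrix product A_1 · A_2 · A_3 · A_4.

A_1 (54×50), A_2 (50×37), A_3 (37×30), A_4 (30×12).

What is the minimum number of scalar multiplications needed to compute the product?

Adjacent pairs: A_1A_2 = 54·50·37 = 99900; A_2A_3 = 50·37·30 = 55500; A_3A_4 = 37·30·12 = 13320.
Length 3: A_1..A_3: k=1: 0+55500+54·50·30=136500; k=2: 99900+0+54·37·30=159840 → min 136500 | A_2..A_4: k=2: 0+13320+50·37·12=35520; k=3: 55500+0+50·30·12=73500 → min 35520.
Length 4: A_1..A_4: k=1: 0+35520+54·50·12=67920; k=2: 99900+13320+54·37·12=137196; k=3: 136500+0+54·30·12=155940 → min 67920.
Optimal order: (A_1 · (A_2 · (A_3 · A_4))) with cost 67920.

67920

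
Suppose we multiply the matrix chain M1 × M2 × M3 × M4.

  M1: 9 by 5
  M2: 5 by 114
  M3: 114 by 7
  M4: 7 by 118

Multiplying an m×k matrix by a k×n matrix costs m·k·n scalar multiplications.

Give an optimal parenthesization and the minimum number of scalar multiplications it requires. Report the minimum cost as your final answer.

Adjacent pairs: M1M2 = 9·5·114 = 5130; M2M3 = 5·114·7 = 3990; M3M4 = 114·7·118 = 94164.
Length 3: M1..M3: k=1: 0+3990+9·5·7=4305; k=2: 5130+0+9·114·7=12312 → min 4305 | M2..M4: k=2: 0+94164+5·114·118=161424; k=3: 3990+0+5·7·118=8120 → min 8120.
Length 4: M1..M4: k=1: 0+8120+9·5·118=13430; k=2: 5130+94164+9·114·118=220362; k=3: 4305+0+9·7·118=11739 → min 11739.
Optimal parenthesization: ((M1 × (M2 × M3)) × M4) with cost 11739.

11739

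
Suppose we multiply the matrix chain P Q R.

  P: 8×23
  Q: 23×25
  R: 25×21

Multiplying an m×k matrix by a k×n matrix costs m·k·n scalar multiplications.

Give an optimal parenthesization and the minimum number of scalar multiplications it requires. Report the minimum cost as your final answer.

8800

(P (Q R)): cost 15939.
((P Q) R): cost 8800.
Optimal: ((P Q) R) with cost 8800.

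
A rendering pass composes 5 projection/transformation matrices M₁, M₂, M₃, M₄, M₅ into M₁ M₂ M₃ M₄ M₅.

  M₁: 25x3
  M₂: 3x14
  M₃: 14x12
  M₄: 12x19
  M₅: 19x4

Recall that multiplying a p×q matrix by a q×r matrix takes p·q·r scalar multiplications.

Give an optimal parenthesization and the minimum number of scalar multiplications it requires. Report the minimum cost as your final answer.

Adjacent pairs: M₁M₂ = 25·3·14 = 1050; M₂M₃ = 3·14·12 = 504; M₃M₄ = 14·12·19 = 3192; M₄M₅ = 12·19·4 = 912.
Length 3: M₁..M₃: k=1: 0+504+25·3·12=1404; k=2: 1050+0+25·14·12=5250 → min 1404 | M₂..M₄: k=2: 0+3192+3·14·19=3990; k=3: 504+0+3·12·19=1188 → min 1188 | M₃..M₅: k=3: 0+912+14·12·4=1584; k=4: 3192+0+14·19·4=4256 → min 1584.
Length 4: M₁..M₄: k=1: 0+1188+25·3·19=2613; k=2: 1050+3192+25·14·19=10892; k=3: 1404+0+25·12·19=7104 → min 2613 | M₂..M₅: k=2: 0+1584+3·14·4=1752; k=3: 504+912+3·12·4=1560; k=4: 1188+0+3·19·4=1416 → min 1416.
Length 5: M₁..M₅: k=1: 0+1416+25·3·4=1716; k=2: 1050+1584+25·14·4=4034; k=3: 1404+912+25·12·4=3516; k=4: 2613+0+25·19·4=4513 → min 1716.
Optimal parenthesization: (M₁ (((M₂ M₃) M₄) M₅)) with cost 1716.

1716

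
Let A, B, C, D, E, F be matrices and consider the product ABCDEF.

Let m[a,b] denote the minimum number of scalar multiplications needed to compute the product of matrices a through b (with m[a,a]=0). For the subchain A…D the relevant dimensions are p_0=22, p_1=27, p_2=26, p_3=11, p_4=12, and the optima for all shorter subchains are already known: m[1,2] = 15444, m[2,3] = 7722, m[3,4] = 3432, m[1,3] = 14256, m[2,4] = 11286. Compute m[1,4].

17160

m[1,4] = min over k∈[1,3] of m[1,k]+m[k+1,4]+p_{0}·p_k·p_{4}.
k=1: 0 + 11286 + 22·27·12 = 18414; k=2: 15444 + 3432 + 22·26·12 = 25740; k=3: 14256 + 0 + 22·11·12 = 17160.
Minimum: 17160 at k=3.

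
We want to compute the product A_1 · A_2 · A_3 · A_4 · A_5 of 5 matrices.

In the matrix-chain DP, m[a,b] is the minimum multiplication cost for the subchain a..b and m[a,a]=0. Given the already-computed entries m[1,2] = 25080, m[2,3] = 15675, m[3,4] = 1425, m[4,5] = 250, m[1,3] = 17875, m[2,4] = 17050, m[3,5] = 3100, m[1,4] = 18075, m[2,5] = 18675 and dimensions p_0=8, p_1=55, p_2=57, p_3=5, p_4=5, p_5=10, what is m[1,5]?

m[1,5] = min over k∈[1,4] of m[1,k]+m[k+1,5]+p_{0}·p_k·p_{5}.
k=1: 0 + 18675 + 8·55·10 = 23075; k=2: 25080 + 3100 + 8·57·10 = 32740; k=3: 17875 + 250 + 8·5·10 = 18525; k=4: 18075 + 0 + 8·5·10 = 18475.
Minimum: 18475 at k=4.

18475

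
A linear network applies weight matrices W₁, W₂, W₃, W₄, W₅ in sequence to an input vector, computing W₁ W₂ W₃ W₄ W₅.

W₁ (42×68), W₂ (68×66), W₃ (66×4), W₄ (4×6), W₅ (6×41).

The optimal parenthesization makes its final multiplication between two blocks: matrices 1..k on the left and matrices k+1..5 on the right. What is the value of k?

Adjacent pairs: W₁W₂ = 42·68·66 = 188496; W₂W₃ = 68·66·4 = 17952; W₃W₄ = 66·4·6 = 1584; W₄W₅ = 4·6·41 = 984.
Length 3: W₁..W₃: k=1: 0+17952+42·68·4=29376; k=2: 188496+0+42·66·4=199584 → min 29376 | W₂..W₄: k=2: 0+1584+68·66·6=28512; k=3: 17952+0+68·4·6=19584 → min 19584 | W₃..W₅: k=3: 0+984+66·4·41=11808; k=4: 1584+0+66·6·41=17820 → min 11808.
Length 4: W₁..W₄: k=1: 0+19584+42·68·6=36720; k=2: 188496+1584+42·66·6=206712; k=3: 29376+0+42·4·6=30384 → min 30384 | W₂..W₅: k=2: 0+11808+68·66·41=195816; k=3: 17952+984+68·4·41=30088; k=4: 19584+0+68·6·41=36312 → min 30088.
Top-level splits: k=1: (W₁..W₁)·(W₂..W₅) → 0+30088+42·68·41 = 147184; k=2: (W₁..W₂)·(W₃..W₅) → 188496+11808+42·66·41 = 313956; k=3: (W₁..W₃)·(W₄..W₅) → 29376+984+42·4·41 = 37248; k=4: (W₁..W₄)·(W₅..W₅) → 30384+0+42·6·41 = 40716.
Best split is after W₃, i.e. k = 3.

3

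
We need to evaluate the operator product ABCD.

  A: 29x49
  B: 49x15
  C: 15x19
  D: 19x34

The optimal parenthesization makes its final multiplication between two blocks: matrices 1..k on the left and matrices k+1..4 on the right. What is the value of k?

Adjacent pairs: AB = 29·49·15 = 21315; BC = 49·15·19 = 13965; CD = 15·19·34 = 9690.
Length 3: A..C: k=1: 0+13965+29·49·19=40964; k=2: 21315+0+29·15·19=29580 → min 29580 | B..D: k=2: 0+9690+49·15·34=34680; k=3: 13965+0+49·19·34=45619 → min 34680.
Top-level splits: k=1: (A..A)·(B..D) → 0+34680+29·49·34 = 82994; k=2: (A..B)·(C..D) → 21315+9690+29·15·34 = 45795; k=3: (A..C)·(D..D) → 29580+0+29·19·34 = 48314.
Best split is after B, i.e. k = 2.

2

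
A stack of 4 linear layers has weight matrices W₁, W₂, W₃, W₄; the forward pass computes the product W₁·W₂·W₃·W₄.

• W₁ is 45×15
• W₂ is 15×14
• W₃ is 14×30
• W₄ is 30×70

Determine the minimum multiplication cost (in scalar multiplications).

82950

Adjacent pairs: W₁W₂ = 45·15·14 = 9450; W₂W₃ = 15·14·30 = 6300; W₃W₄ = 14·30·70 = 29400.
Length 3: W₁..W₃: k=1: 0+6300+45·15·30=26550; k=2: 9450+0+45·14·30=28350 → min 26550 | W₂..W₄: k=2: 0+29400+15·14·70=44100; k=3: 6300+0+15·30·70=37800 → min 37800.
Length 4: W₁..W₄: k=1: 0+37800+45·15·70=85050; k=2: 9450+29400+45·14·70=82950; k=3: 26550+0+45·30·70=121050 → min 82950.
Optimal order: ((W₁·W₂)·(W₃·W₄)) with cost 82950.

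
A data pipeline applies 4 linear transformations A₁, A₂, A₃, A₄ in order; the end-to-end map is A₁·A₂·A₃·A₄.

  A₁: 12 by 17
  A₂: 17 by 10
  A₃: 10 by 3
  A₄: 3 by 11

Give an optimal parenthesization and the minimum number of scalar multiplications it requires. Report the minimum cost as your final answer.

Adjacent pairs: A₁A₂ = 12·17·10 = 2040; A₂A₃ = 17·10·3 = 510; A₃A₄ = 10·3·11 = 330.
Length 3: A₁..A₃: k=1: 0+510+12·17·3=1122; k=2: 2040+0+12·10·3=2400 → min 1122 | A₂..A₄: k=2: 0+330+17·10·11=2200; k=3: 510+0+17·3·11=1071 → min 1071.
Length 4: A₁..A₄: k=1: 0+1071+12·17·11=3315; k=2: 2040+330+12·10·11=3690; k=3: 1122+0+12·3·11=1518 → min 1518.
Optimal parenthesization: ((A₁·(A₂·A₃))·A₄) with cost 1518.

1518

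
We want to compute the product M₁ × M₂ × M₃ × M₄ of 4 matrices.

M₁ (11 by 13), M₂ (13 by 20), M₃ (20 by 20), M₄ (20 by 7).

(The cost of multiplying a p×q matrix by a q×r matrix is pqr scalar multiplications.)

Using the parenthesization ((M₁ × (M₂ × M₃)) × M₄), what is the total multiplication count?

(M₂ × M₃): 13×20 by 20×20 → 13×20, cost 13·20·20 = 5200
(M₁ × (M₂ × M₃)): 11×13 by 13×20 → 11×20, cost 11·13·20 = 2860; cumulative 8060
((M₁ × (M₂ × M₃)) × M₄): 11×20 by 20×7 → 11×7, cost 11·20·7 = 1540; cumulative 9600
Total: 9600 scalar multiplications.

9600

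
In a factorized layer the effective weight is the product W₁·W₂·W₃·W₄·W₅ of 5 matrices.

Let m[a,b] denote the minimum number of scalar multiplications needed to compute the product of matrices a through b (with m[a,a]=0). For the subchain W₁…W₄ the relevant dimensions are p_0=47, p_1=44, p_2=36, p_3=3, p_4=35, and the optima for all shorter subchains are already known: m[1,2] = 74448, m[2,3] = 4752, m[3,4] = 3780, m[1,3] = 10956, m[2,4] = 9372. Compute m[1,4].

15891

m[1,4] = min over k∈[1,3] of m[1,k]+m[k+1,4]+p_{0}·p_k·p_{4}.
k=1: 0 + 9372 + 47·44·35 = 81752; k=2: 74448 + 3780 + 47·36·35 = 137448; k=3: 10956 + 0 + 47·3·35 = 15891.
Minimum: 15891 at k=3.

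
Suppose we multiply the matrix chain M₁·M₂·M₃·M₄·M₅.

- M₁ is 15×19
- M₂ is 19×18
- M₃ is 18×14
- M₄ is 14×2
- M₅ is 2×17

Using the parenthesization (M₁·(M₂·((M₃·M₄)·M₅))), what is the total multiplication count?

(M₃·M₄): 18×14 by 14×2 → 18×2, cost 18·14·2 = 504
((M₃·M₄)·M₅): 18×2 by 2×17 → 18×17, cost 18·2·17 = 612; cumulative 1116
(M₂·((M₃·M₄)·M₅)): 19×18 by 18×17 → 19×17, cost 19·18·17 = 5814; cumulative 6930
(M₁·(M₂·((M₃·M₄)·M₅))): 15×19 by 19×17 → 15×17, cost 15·19·17 = 4845; cumulative 11775
Total: 11775 scalar multiplications.

11775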